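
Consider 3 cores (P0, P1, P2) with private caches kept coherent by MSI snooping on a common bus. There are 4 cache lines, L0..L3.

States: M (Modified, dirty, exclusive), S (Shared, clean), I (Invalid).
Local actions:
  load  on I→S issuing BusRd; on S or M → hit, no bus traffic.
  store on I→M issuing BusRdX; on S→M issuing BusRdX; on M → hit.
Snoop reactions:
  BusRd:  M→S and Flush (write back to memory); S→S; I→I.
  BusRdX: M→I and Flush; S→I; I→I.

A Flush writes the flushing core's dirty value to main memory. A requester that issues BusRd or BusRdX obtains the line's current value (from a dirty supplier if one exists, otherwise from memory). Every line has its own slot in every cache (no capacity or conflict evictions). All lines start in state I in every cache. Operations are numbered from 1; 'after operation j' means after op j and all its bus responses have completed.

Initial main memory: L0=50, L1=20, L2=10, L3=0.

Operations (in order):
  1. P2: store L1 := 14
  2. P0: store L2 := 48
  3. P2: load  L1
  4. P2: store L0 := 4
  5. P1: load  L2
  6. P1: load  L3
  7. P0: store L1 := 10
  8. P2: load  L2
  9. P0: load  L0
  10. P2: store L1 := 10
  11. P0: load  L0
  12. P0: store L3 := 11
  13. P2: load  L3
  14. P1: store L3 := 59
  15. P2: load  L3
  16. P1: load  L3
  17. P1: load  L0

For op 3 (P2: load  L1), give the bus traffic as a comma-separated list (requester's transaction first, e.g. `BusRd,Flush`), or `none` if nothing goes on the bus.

bus = none

1. P2: store L1 := 14  bus=[BusRdX]  L1: P0=I P1=I P2=M  mem[L1]=20
2. P0: store L2 := 48  bus=[BusRdX]  L2: P0=M P1=I P2=I  mem[L2]=10
3. P2: load  L1  bus=[-]  L1: P0=I P1=I P2=M  mem[L1]=20
4. P2: store L0 := 4  bus=[BusRdX]  L0: P0=I P1=I P2=M  mem[L0]=50
5. P1: load  L2  bus=[BusRd,Flush]  L2: P0=S P1=S P2=I  mem[L2]=48
6. P1: load  L3  bus=[BusRd]  L3: P0=I P1=S P2=I  mem[L3]=0
7. P0: store L1 := 10  bus=[BusRdX,Flush]  L1: P0=M P1=I P2=I  mem[L1]=14
8. P2: load  L2  bus=[BusRd]  L2: P0=S P1=S P2=S  mem[L2]=48
9. P0: load  L0  bus=[BusRd,Flush]  L0: P0=S P1=I P2=S  mem[L0]=4
10. P2: store L1 := 10  bus=[BusRdX,Flush]  L1: P0=I P1=I P2=M  mem[L1]=10
11. P0: load  L0  bus=[-]  L0: P0=S P1=I P2=S  mem[L0]=4
12. P0: store L3 := 11  bus=[BusRdX]  L3: P0=M P1=I P2=I  mem[L3]=0
13. P2: load  L3  bus=[BusRd,Flush]  L3: P0=S P1=I P2=S  mem[L3]=11
14. P1: store L3 := 59  bus=[BusRdX]  L3: P0=I P1=M P2=I  mem[L3]=11
15. P2: load  L3  bus=[BusRd,Flush]  L3: P0=I P1=S P2=S  mem[L3]=59
16. P1: load  L3  bus=[-]  L3: P0=I P1=S P2=S  mem[L3]=59
17. P1: load  L0  bus=[BusRd]  L0: P0=S P1=S P2=S  mem[L0]=4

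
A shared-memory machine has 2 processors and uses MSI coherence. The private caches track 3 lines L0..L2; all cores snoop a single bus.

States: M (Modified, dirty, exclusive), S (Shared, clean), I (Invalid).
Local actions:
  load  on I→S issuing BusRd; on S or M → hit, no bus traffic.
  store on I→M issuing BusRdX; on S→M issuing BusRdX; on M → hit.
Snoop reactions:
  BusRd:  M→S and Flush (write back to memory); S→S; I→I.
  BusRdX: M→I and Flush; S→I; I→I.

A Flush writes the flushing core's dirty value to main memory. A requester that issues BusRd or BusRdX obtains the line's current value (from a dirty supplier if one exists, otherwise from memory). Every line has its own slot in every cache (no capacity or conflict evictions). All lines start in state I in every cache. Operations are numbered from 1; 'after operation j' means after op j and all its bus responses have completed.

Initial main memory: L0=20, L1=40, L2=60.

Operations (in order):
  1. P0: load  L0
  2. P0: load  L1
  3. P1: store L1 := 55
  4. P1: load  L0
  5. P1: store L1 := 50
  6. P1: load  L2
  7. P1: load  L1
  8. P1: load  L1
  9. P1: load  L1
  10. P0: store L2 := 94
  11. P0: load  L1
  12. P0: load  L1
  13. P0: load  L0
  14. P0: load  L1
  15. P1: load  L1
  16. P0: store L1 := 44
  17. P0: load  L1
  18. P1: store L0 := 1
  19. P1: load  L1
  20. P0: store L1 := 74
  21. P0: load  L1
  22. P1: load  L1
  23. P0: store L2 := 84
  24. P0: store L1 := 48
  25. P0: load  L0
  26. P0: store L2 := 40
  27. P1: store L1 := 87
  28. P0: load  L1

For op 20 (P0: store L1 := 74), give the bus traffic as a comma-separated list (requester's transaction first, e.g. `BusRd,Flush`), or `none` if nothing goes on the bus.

bus = BusRdX

  op1 P0: load  L0 → S/I on L0; bus BusRd; mem=20
  op2 P0: load  L1 → S/I on L1; bus BusRd; mem=40
  op3 P1: store L1 := 55 → I/M on L1; bus BusRdX; mem=40
  op4 P1: load  L0 → S/S on L0; bus BusRd; mem=20
  op5 P1: store L1 := 50 → I/M on L1; bus (none); mem=40
  op6 P1: load  L2 → I/S on L2; bus BusRd; mem=60
  op7 P1: load  L1 → I/M on L1; bus (none); mem=40
  op8 P1: load  L1 → I/M on L1; bus (none); mem=40
  op9 P1: load  L1 → I/M on L1; bus (none); mem=40
  op10 P0: store L2 := 94 → M/I on L2; bus BusRdX; mem=60
  op11 P0: load  L1 → S/S on L1; bus BusRd Flush; mem=50
  op12 P0: load  L1 → S/S on L1; bus (none); mem=50
  op13 P0: load  L0 → S/S on L0; bus (none); mem=20
  op14 P0: load  L1 → S/S on L1; bus (none); mem=50
  op15 P1: load  L1 → S/S on L1; bus (none); mem=50
  op16 P0: store L1 := 44 → M/I on L1; bus BusRdX; mem=50
  op17 P0: load  L1 → M/I on L1; bus (none); mem=50
  op18 P1: store L0 := 1 → I/M on L0; bus BusRdX; mem=20
  op19 P1: load  L1 → S/S on L1; bus BusRd Flush; mem=44
  op20 P0: store L1 := 74 → M/I on L1; bus BusRdX; mem=44
  op21 P0: load  L1 → M/I on L1; bus (none); mem=44
  op22 P1: load  L1 → S/S on L1; bus BusRd Flush; mem=74
  op23 P0: store L2 := 84 → M/I on L2; bus (none); mem=60
  op24 P0: store L1 := 48 → M/I on L1; bus BusRdX; mem=74
  op25 P0: load  L0 → S/S on L0; bus BusRd Flush; mem=1
  op26 P0: store L2 := 40 → M/I on L2; bus (none); mem=60
  op27 P1: store L1 := 87 → I/M on L1; bus BusRdX Flush; mem=48
  op28 P0: load  L1 → S/S on L1; bus BusRd Flush; mem=87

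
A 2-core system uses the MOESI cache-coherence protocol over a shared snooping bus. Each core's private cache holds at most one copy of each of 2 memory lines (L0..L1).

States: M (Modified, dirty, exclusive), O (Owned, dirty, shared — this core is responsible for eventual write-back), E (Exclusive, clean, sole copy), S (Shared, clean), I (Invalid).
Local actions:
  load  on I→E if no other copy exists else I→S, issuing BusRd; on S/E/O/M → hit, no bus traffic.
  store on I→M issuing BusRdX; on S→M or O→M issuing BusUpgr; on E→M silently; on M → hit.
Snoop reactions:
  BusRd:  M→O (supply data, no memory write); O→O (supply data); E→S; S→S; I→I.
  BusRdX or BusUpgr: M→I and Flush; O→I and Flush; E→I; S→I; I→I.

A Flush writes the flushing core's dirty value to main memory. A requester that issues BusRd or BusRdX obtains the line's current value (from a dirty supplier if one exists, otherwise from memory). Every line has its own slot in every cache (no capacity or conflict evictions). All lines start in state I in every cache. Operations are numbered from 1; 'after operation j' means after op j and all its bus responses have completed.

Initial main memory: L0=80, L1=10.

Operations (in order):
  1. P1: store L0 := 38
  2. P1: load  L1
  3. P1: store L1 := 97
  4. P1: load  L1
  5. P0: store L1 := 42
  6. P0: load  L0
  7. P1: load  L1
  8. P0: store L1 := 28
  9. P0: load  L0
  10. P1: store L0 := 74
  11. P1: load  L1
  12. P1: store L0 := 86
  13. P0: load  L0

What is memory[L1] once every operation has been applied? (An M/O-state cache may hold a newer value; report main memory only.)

step 1: P1: store L0 := 38  ⟶  IM  (L0)  txn=BusRdX  M[L0]=80
step 2: P1: load  L1  ⟶  IE  (L1)  txn=BusRd  M[L1]=10
step 3: P1: store L1 := 97  ⟶  IM  (L1)  txn=∅  M[L1]=10
step 4: P1: load  L1  ⟶  IM  (L1)  txn=∅  M[L1]=10
step 5: P0: store L1 := 42  ⟶  MI  (L1)  txn=BusRdX+Flush  M[L1]=97
step 6: P0: load  L0  ⟶  SO  (L0)  txn=BusRd  M[L0]=80
step 7: P1: load  L1  ⟶  OS  (L1)  txn=BusRd  M[L1]=97
step 8: P0: store L1 := 28  ⟶  MI  (L1)  txn=BusUpgr  M[L1]=97
step 9: P0: load  L0  ⟶  SO  (L0)  txn=∅  M[L0]=80
step 10: P1: store L0 := 74  ⟶  IM  (L0)  txn=BusUpgr  M[L0]=80
step 11: P1: load  L1  ⟶  OS  (L1)  txn=BusRd  M[L1]=97
step 12: P1: store L0 := 86  ⟶  IM  (L0)  txn=∅  M[L0]=80
step 13: P0: load  L0  ⟶  SO  (L0)  txn=BusRd  M[L0]=80

memory[L1] = 97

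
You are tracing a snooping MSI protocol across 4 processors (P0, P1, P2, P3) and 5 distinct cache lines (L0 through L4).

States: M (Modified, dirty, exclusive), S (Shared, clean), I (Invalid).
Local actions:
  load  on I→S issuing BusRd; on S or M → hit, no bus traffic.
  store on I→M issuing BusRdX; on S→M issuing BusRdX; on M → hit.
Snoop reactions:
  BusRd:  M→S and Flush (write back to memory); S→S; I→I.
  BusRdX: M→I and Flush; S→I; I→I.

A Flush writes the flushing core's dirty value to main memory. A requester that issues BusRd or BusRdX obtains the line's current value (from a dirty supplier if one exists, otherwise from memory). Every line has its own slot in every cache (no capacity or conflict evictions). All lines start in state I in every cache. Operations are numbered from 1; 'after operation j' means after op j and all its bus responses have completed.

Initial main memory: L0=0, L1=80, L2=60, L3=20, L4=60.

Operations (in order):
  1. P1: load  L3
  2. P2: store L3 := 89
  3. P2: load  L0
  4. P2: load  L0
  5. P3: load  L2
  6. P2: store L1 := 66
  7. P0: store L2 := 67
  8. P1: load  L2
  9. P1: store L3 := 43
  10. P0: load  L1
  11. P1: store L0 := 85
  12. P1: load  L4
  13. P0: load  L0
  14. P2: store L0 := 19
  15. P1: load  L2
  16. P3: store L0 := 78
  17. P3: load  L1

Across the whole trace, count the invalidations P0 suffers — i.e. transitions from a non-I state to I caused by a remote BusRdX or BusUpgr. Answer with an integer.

  op1 P1: load  L3 → I/S/I/I on L3; bus BusRd; mem=20
  op2 P2: store L3 := 89 → I/I/M/I on L3; bus BusRdX; mem=20
  op3 P2: load  L0 → I/I/S/I on L0; bus BusRd; mem=0
  op4 P2: load  L0 → I/I/S/I on L0; bus (none); mem=0
  op5 P3: load  L2 → I/I/I/S on L2; bus BusRd; mem=60
  op6 P2: store L1 := 66 → I/I/M/I on L1; bus BusRdX; mem=80
  op7 P0: store L2 := 67 → M/I/I/I on L2; bus BusRdX; mem=60
  op8 P1: load  L2 → S/S/I/I on L2; bus BusRd Flush; mem=67
  op9 P1: store L3 := 43 → I/M/I/I on L3; bus BusRdX Flush; mem=89
  op10 P0: load  L1 → S/I/S/I on L1; bus BusRd Flush; mem=66
  op11 P1: store L0 := 85 → I/M/I/I on L0; bus BusRdX; mem=0
  op12 P1: load  L4 → I/S/I/I on L4; bus BusRd; mem=60
  op13 P0: load  L0 → S/S/I/I on L0; bus BusRd Flush; mem=85
  op14 P2: store L0 := 19 → I/I/M/I on L0; bus BusRdX; mem=85
  op15 P1: load  L2 → S/S/I/I on L2; bus (none); mem=67
  op16 P3: store L0 := 78 → I/I/I/M on L0; bus BusRdX Flush; mem=19
  op17 P3: load  L1 → S/I/S/S on L1; bus BusRd; mem=66

invalidations = 1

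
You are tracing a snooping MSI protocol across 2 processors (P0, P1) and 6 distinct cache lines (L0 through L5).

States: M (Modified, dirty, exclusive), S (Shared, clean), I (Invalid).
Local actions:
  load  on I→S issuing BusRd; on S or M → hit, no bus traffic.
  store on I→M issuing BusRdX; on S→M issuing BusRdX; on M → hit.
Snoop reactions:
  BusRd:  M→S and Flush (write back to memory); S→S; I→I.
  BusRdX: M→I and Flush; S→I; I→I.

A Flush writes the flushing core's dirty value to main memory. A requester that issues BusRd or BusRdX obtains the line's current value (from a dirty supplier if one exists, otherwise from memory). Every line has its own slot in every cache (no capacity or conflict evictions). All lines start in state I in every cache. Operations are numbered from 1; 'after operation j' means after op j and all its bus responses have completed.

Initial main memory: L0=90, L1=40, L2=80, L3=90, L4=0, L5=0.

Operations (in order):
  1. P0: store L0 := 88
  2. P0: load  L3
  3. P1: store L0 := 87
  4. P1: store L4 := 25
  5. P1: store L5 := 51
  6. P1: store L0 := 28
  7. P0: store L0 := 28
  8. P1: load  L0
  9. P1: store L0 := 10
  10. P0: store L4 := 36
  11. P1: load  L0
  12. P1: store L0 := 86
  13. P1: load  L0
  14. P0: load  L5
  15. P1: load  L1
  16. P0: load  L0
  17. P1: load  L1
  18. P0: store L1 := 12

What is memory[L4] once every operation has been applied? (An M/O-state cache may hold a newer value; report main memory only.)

memory[L4] = 25

1. P0: store L0 := 88  bus=[BusRdX]  L0: P0=M P1=I  mem[L0]=90
2. P0: load  L3  bus=[BusRd]  L3: P0=S P1=I  mem[L3]=90
3. P1: store L0 := 87  bus=[BusRdX,Flush]  L0: P0=I P1=M  mem[L0]=88
4. P1: store L4 := 25  bus=[BusRdX]  L4: P0=I P1=M  mem[L4]=0
5. P1: store L5 := 51  bus=[BusRdX]  L5: P0=I P1=M  mem[L5]=0
6. P1: store L0 := 28  bus=[-]  L0: P0=I P1=M  mem[L0]=88
7. P0: store L0 := 28  bus=[BusRdX,Flush]  L0: P0=M P1=I  mem[L0]=28
8. P1: load  L0  bus=[BusRd,Flush]  L0: P0=S P1=S  mem[L0]=28
9. P1: store L0 := 10  bus=[BusRdX]  L0: P0=I P1=M  mem[L0]=28
10. P0: store L4 := 36  bus=[BusRdX,Flush]  L4: P0=M P1=I  mem[L4]=25
11. P1: load  L0  bus=[-]  L0: P0=I P1=M  mem[L0]=28
12. P1: store L0 := 86  bus=[-]  L0: P0=I P1=M  mem[L0]=28
13. P1: load  L0  bus=[-]  L0: P0=I P1=M  mem[L0]=28
14. P0: load  L5  bus=[BusRd,Flush]  L5: P0=S P1=S  mem[L5]=51
15. P1: load  L1  bus=[BusRd]  L1: P0=I P1=S  mem[L1]=40
16. P0: load  L0  bus=[BusRd,Flush]  L0: P0=S P1=S  mem[L0]=86
17. P1: load  L1  bus=[-]  L1: P0=I P1=S  mem[L1]=40
18. P0: store L1 := 12  bus=[BusRdX]  L1: P0=M P1=I  mem[L1]=40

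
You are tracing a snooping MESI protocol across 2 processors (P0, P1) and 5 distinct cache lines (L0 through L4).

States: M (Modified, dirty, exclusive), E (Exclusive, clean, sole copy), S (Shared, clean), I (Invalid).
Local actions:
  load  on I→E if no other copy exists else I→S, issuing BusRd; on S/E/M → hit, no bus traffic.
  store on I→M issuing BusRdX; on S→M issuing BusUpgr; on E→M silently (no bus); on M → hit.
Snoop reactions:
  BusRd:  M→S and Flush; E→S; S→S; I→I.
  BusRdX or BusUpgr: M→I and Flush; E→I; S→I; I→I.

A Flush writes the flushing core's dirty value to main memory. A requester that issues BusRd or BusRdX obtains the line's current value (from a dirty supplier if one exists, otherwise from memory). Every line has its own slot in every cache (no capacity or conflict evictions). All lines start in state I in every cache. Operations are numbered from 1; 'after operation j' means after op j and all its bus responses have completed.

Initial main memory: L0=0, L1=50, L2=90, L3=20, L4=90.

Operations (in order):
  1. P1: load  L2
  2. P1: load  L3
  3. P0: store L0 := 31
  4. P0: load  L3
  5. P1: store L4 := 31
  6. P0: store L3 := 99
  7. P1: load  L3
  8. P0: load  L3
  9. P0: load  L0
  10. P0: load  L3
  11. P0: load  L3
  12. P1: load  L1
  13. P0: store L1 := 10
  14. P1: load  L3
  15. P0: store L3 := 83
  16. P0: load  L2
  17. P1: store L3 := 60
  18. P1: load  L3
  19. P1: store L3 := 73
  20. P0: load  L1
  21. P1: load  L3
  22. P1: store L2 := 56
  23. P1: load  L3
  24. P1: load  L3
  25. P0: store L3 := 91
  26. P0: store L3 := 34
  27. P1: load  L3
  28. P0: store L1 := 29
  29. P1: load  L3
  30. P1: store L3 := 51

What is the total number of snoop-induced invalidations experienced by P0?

invalidations = 3

[1] P1: load  L2 | P0:I, P1:E(90) | bus: BusRd
[2] P1: load  L3 | P0:I, P1:E(20) | bus: BusRd
[3] P0: store L0 := 31 | P0:M(31), P1:I | bus: BusRdX
[4] P0: load  L3 | P0:S(20), P1:S(20) | bus: BusRd
[5] P1: store L4 := 31 | P0:I, P1:M(31) | bus: BusRdX
[6] P0: store L3 := 99 | P0:M(99), P1:I | bus: BusUpgr
[7] P1: load  L3 | P0:S(99), P1:S(99) | bus: BusRd,Flush
[8] P0: load  L3 | P0:S(99), P1:S(99) | bus: none
[9] P0: load  L0 | P0:M(31), P1:I | bus: none
[10] P0: load  L3 | P0:S(99), P1:S(99) | bus: none
[11] P0: load  L3 | P0:S(99), P1:S(99) | bus: none
[12] P1: load  L1 | P0:I, P1:E(50) | bus: BusRd
[13] P0: store L1 := 10 | P0:M(10), P1:I | bus: BusRdX
[14] P1: load  L3 | P0:S(99), P1:S(99) | bus: none
[15] P0: store L3 := 83 | P0:M(83), P1:I | bus: BusUpgr
[16] P0: load  L2 | P0:S(90), P1:S(90) | bus: BusRd
[17] P1: store L3 := 60 | P0:I, P1:M(60) | bus: BusRdX,Flush
[18] P1: load  L3 | P0:I, P1:M(60) | bus: none
[19] P1: store L3 := 73 | P0:I, P1:M(73) | bus: none
[20] P0: load  L1 | P0:M(10), P1:I | bus: none
[21] P1: load  L3 | P0:I, P1:M(73) | bus: none
[22] P1: store L2 := 56 | P0:I, P1:M(56) | bus: BusUpgr
[23] P1: load  L3 | P0:I, P1:M(73) | bus: none
[24] P1: load  L3 | P0:I, P1:M(73) | bus: none
[25] P0: store L3 := 91 | P0:M(91), P1:I | bus: BusRdX,Flush
[26] P0: store L3 := 34 | P0:M(34), P1:I | bus: none
[27] P1: load  L3 | P0:S(34), P1:S(34) | bus: BusRd,Flush
[28] P0: store L1 := 29 | P0:M(29), P1:I | bus: none
[29] P1: load  L3 | P0:S(34), P1:S(34) | bus: none
[30] P1: store L3 := 51 | P0:I, P1:M(51) | bus: BusUpgr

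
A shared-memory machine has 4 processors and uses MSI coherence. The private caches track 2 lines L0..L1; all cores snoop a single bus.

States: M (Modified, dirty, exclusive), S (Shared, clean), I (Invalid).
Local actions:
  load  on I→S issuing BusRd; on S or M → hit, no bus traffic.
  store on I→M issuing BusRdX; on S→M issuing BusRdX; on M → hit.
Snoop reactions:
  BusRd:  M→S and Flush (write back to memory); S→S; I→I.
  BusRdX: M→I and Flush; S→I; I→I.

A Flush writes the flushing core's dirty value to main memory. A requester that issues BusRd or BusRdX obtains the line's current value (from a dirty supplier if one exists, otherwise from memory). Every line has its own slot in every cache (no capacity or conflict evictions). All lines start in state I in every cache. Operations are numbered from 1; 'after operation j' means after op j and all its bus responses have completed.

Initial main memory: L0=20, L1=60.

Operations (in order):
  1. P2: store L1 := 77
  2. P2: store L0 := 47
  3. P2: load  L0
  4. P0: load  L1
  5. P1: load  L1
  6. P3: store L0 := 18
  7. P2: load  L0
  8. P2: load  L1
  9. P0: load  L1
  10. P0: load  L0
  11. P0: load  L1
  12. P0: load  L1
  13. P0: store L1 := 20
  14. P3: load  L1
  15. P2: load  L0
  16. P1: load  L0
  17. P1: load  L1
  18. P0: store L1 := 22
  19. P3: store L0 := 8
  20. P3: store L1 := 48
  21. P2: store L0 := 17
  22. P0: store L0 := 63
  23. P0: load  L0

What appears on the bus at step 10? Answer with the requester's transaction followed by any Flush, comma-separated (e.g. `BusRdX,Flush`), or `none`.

bus = BusRd

[1] P2: store L1 := 77 | P0:I, P1:I, P2:M(77), P3:I | bus: BusRdX
[2] P2: store L0 := 47 | P0:I, P1:I, P2:M(47), P3:I | bus: BusRdX
[3] P2: load  L0 | P0:I, P1:I, P2:M(47), P3:I | bus: none
[4] P0: load  L1 | P0:S(77), P1:I, P2:S(77), P3:I | bus: BusRd,Flush
[5] P1: load  L1 | P0:S(77), P1:S(77), P2:S(77), P3:I | bus: BusRd
[6] P3: store L0 := 18 | P0:I, P1:I, P2:I, P3:M(18) | bus: BusRdX,Flush
[7] P2: load  L0 | P0:I, P1:I, P2:S(18), P3:S(18) | bus: BusRd,Flush
[8] P2: load  L1 | P0:S(77), P1:S(77), P2:S(77), P3:I | bus: none
[9] P0: load  L1 | P0:S(77), P1:S(77), P2:S(77), P3:I | bus: none
[10] P0: load  L0 | P0:S(18), P1:I, P2:S(18), P3:S(18) | bus: BusRd
[11] P0: load  L1 | P0:S(77), P1:S(77), P2:S(77), P3:I | bus: none
[12] P0: load  L1 | P0:S(77), P1:S(77), P2:S(77), P3:I | bus: none
[13] P0: store L1 := 20 | P0:M(20), P1:I, P2:I, P3:I | bus: BusRdX
[14] P3: load  L1 | P0:S(20), P1:I, P2:I, P3:S(20) | bus: BusRd,Flush
[15] P2: load  L0 | P0:S(18), P1:I, P2:S(18), P3:S(18) | bus: none
[16] P1: load  L0 | P0:S(18), P1:S(18), P2:S(18), P3:S(18) | bus: BusRd
[17] P1: load  L1 | P0:S(20), P1:S(20), P2:I, P3:S(20) | bus: BusRd
[18] P0: store L1 := 22 | P0:M(22), P1:I, P2:I, P3:I | bus: BusRdX
[19] P3: store L0 := 8 | P0:I, P1:I, P2:I, P3:M(8) | bus: BusRdX
[20] P3: store L1 := 48 | P0:I, P1:I, P2:I, P3:M(48) | bus: BusRdX,Flush
[21] P2: store L0 := 17 | P0:I, P1:I, P2:M(17), P3:I | bus: BusRdX,Flush
[22] P0: store L0 := 63 | P0:M(63), P1:I, P2:I, P3:I | bus: BusRdX,Flush
[23] P0: load  L0 | P0:M(63), P1:I, P2:I, P3:I | bus: none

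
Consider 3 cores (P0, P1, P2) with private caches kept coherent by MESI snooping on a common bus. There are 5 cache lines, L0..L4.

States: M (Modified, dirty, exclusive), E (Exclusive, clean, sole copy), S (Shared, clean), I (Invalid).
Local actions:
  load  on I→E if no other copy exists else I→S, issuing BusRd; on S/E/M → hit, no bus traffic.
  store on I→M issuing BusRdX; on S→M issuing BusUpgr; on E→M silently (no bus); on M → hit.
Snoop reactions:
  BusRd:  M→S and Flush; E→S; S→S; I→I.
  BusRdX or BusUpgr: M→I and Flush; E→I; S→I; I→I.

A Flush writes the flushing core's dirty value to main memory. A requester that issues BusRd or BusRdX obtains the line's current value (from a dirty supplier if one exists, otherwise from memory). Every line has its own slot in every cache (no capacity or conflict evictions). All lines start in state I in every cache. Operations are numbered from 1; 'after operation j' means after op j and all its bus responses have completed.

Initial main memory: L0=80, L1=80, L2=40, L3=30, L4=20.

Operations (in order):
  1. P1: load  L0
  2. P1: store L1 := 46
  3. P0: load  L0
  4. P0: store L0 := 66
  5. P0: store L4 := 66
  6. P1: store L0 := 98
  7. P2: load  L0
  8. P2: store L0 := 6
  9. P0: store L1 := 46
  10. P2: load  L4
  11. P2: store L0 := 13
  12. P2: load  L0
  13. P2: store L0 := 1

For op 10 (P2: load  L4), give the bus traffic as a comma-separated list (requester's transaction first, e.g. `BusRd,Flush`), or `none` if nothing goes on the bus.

bus = BusRd,Flush

step 1: P1: load  L0  ⟶  IEI  (L0)  txn=BusRd  M[L0]=80
step 2: P1: store L1 := 46  ⟶  IMI  (L1)  txn=BusRdX  M[L1]=80
step 3: P0: load  L0  ⟶  SSI  (L0)  txn=BusRd  M[L0]=80
step 4: P0: store L0 := 66  ⟶  MII  (L0)  txn=BusUpgr  M[L0]=80
step 5: P0: store L4 := 66  ⟶  MII  (L4)  txn=BusRdX  M[L4]=20
step 6: P1: store L0 := 98  ⟶  IMI  (L0)  txn=BusRdX+Flush  M[L0]=66
step 7: P2: load  L0  ⟶  ISS  (L0)  txn=BusRd+Flush  M[L0]=98
step 8: P2: store L0 := 6  ⟶  IIM  (L0)  txn=BusUpgr  M[L0]=98
step 9: P0: store L1 := 46  ⟶  MII  (L1)  txn=BusRdX+Flush  M[L1]=46
step 10: P2: load  L4  ⟶  SIS  (L4)  txn=BusRd+Flush  M[L4]=66
step 11: P2: store L0 := 13  ⟶  IIM  (L0)  txn=∅  M[L0]=98
step 12: P2: load  L0  ⟶  IIM  (L0)  txn=∅  M[L0]=98
step 13: P2: store L0 := 1  ⟶  IIM  (L0)  txn=∅  M[L0]=98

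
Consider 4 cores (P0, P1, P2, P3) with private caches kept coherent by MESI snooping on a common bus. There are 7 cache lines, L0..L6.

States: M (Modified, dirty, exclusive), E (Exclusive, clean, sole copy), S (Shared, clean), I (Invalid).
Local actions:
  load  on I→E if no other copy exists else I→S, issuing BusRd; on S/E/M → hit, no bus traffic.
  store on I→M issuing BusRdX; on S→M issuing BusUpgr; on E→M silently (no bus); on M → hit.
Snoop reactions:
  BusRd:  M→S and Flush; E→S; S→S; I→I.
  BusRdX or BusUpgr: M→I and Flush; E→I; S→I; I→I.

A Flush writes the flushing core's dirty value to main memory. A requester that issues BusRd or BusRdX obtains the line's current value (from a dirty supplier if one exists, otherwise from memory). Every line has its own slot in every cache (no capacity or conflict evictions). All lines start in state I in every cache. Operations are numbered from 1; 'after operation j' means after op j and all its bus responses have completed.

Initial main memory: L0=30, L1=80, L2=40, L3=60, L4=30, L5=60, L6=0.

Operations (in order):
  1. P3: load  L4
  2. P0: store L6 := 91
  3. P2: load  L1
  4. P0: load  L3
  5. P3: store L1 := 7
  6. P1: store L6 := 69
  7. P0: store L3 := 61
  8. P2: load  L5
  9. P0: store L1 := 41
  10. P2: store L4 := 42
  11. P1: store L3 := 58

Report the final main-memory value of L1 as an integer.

  op1 P3: load  L4 → I/I/I/E on L4; bus BusRd; mem=30
  op2 P0: store L6 := 91 → M/I/I/I on L6; bus BusRdX; mem=0
  op3 P2: load  L1 → I/I/E/I on L1; bus BusRd; mem=80
  op4 P0: load  L3 → E/I/I/I on L3; bus BusRd; mem=60
  op5 P3: store L1 := 7 → I/I/I/M on L1; bus BusRdX; mem=80
  op6 P1: store L6 := 69 → I/M/I/I on L6; bus BusRdX Flush; mem=91
  op7 P0: store L3 := 61 → M/I/I/I on L3; bus (none); mem=60
  op8 P2: load  L5 → I/I/E/I on L5; bus BusRd; mem=60
  op9 P0: store L1 := 41 → M/I/I/I on L1; bus BusRdX Flush; mem=7
  op10 P2: store L4 := 42 → I/I/M/I on L4; bus BusRdX; mem=30
  op11 P1: store L3 := 58 → I/M/I/I on L3; bus BusRdX Flush; mem=61

memory[L1] = 7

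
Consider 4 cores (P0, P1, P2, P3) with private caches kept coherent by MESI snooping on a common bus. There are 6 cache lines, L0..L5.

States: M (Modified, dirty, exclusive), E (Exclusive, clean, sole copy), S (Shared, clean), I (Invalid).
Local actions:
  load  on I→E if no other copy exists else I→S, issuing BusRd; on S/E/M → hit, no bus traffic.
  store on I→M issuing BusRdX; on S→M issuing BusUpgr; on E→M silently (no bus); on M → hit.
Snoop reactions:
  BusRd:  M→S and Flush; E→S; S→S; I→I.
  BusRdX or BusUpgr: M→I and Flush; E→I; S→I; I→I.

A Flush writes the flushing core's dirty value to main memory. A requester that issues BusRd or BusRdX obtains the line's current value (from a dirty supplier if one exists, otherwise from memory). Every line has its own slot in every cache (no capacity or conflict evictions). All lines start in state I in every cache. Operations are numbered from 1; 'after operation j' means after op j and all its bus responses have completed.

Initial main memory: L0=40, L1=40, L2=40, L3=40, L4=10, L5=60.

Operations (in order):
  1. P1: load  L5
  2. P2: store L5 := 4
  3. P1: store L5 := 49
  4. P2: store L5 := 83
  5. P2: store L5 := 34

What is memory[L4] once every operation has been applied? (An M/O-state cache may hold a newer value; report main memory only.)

  op1 P1: load  L5 → I/E/I/I on L5; bus BusRd; mem=60
  op2 P2: store L5 := 4 → I/I/M/I on L5; bus BusRdX; mem=60
  op3 P1: store L5 := 49 → I/M/I/I on L5; bus BusRdX Flush; mem=4
  op4 P2: store L5 := 83 → I/I/M/I on L5; bus BusRdX Flush; mem=49
  op5 P2: store L5 := 34 → I/I/M/I on L5; bus (none); mem=49

memory[L4] = 10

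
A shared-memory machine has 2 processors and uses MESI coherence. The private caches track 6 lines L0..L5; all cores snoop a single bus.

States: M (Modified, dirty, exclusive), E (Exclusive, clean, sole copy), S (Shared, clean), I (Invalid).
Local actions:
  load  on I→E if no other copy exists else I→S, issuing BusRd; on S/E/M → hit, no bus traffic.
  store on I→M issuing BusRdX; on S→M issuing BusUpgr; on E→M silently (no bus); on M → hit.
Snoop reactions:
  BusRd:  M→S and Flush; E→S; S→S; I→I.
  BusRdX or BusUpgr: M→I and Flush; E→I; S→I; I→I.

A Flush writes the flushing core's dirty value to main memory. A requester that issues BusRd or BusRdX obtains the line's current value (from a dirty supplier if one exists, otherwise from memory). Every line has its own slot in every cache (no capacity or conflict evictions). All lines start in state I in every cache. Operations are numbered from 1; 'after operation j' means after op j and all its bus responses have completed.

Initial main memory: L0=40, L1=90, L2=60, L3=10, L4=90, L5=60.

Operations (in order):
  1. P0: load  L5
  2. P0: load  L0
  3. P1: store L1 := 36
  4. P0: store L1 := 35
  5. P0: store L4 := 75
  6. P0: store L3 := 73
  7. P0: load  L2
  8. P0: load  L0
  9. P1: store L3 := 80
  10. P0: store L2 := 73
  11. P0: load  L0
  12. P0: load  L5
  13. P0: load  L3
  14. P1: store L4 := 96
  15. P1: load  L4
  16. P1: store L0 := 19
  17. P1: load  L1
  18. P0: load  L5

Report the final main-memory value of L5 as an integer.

memory[L5] = 60

1. P0: load  L5  bus=[BusRd]  L5: P0=E P1=I  mem[L5]=60
2. P0: load  L0  bus=[BusRd]  L0: P0=E P1=I  mem[L0]=40
3. P1: store L1 := 36  bus=[BusRdX]  L1: P0=I P1=M  mem[L1]=90
4. P0: store L1 := 35  bus=[BusRdX,Flush]  L1: P0=M P1=I  mem[L1]=36
5. P0: store L4 := 75  bus=[BusRdX]  L4: P0=M P1=I  mem[L4]=90
6. P0: store L3 := 73  bus=[BusRdX]  L3: P0=M P1=I  mem[L3]=10
7. P0: load  L2  bus=[BusRd]  L2: P0=E P1=I  mem[L2]=60
8. P0: load  L0  bus=[-]  L0: P0=E P1=I  mem[L0]=40
9. P1: store L3 := 80  bus=[BusRdX,Flush]  L3: P0=I P1=M  mem[L3]=73
10. P0: store L2 := 73  bus=[-]  L2: P0=M P1=I  mem[L2]=60
11. P0: load  L0  bus=[-]  L0: P0=E P1=I  mem[L0]=40
12. P0: load  L5  bus=[-]  L5: P0=E P1=I  mem[L5]=60
13. P0: load  L3  bus=[BusRd,Flush]  L3: P0=S P1=S  mem[L3]=80
14. P1: store L4 := 96  bus=[BusRdX,Flush]  L4: P0=I P1=M  mem[L4]=75
15. P1: load  L4  bus=[-]  L4: P0=I P1=M  mem[L4]=75
16. P1: store L0 := 19  bus=[BusRdX]  L0: P0=I P1=M  mem[L0]=40
17. P1: load  L1  bus=[BusRd,Flush]  L1: P0=S P1=S  mem[L1]=35
18. P0: load  L5  bus=[-]  L5: P0=E P1=I  mem[L5]=60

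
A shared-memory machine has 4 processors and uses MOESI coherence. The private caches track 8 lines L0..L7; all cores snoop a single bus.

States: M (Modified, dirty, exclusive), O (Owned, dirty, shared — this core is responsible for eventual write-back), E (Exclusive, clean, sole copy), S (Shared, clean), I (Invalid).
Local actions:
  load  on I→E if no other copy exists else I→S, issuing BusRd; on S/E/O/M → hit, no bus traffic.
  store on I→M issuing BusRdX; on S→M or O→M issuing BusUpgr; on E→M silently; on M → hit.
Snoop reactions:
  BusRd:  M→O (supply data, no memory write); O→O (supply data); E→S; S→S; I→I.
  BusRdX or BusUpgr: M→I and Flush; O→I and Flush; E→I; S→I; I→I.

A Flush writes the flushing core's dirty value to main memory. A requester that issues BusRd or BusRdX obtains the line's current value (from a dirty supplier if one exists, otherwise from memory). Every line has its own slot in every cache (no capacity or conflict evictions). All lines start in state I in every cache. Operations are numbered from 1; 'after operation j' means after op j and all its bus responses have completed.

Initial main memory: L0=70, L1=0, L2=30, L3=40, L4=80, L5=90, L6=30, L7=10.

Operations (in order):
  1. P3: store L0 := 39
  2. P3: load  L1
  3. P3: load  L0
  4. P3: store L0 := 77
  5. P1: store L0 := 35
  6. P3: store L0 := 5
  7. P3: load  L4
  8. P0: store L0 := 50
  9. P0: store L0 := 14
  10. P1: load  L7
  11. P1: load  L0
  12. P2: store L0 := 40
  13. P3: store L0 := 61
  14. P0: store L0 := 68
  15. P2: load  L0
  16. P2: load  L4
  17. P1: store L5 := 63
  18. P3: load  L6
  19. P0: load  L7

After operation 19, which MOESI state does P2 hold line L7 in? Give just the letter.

step 1: P3: store L0 := 39  ⟶  IIIM  (L0)  txn=BusRdX  M[L0]=70
step 2: P3: load  L1  ⟶  IIIE  (L1)  txn=BusRd  M[L1]=0
step 3: P3: load  L0  ⟶  IIIM  (L0)  txn=∅  M[L0]=70
step 4: P3: store L0 := 77  ⟶  IIIM  (L0)  txn=∅  M[L0]=70
step 5: P1: store L0 := 35  ⟶  IMII  (L0)  txn=BusRdX+Flush  M[L0]=77
step 6: P3: store L0 := 5  ⟶  IIIM  (L0)  txn=BusRdX+Flush  M[L0]=35
step 7: P3: load  L4  ⟶  IIIE  (L4)  txn=BusRd  M[L4]=80
step 8: P0: store L0 := 50  ⟶  MIII  (L0)  txn=BusRdX+Flush  M[L0]=5
step 9: P0: store L0 := 14  ⟶  MIII  (L0)  txn=∅  M[L0]=5
step 10: P1: load  L7  ⟶  IEII  (L7)  txn=BusRd  M[L7]=10
step 11: P1: load  L0  ⟶  OSII  (L0)  txn=BusRd  M[L0]=5
step 12: P2: store L0 := 40  ⟶  IIMI  (L0)  txn=BusRdX+Flush  M[L0]=14
step 13: P3: store L0 := 61  ⟶  IIIM  (L0)  txn=BusRdX+Flush  M[L0]=40
step 14: P0: store L0 := 68  ⟶  MIII  (L0)  txn=BusRdX+Flush  M[L0]=61
step 15: P2: load  L0  ⟶  OISI  (L0)  txn=BusRd  M[L0]=61
step 16: P2: load  L4  ⟶  IISS  (L4)  txn=BusRd  M[L4]=80
step 17: P1: store L5 := 63  ⟶  IMII  (L5)  txn=BusRdX  M[L5]=90
step 18: P3: load  L6  ⟶  IIIE  (L6)  txn=BusRd  M[L6]=30
step 19: P0: load  L7  ⟶  SSII  (L7)  txn=BusRd  M[L7]=10

state = I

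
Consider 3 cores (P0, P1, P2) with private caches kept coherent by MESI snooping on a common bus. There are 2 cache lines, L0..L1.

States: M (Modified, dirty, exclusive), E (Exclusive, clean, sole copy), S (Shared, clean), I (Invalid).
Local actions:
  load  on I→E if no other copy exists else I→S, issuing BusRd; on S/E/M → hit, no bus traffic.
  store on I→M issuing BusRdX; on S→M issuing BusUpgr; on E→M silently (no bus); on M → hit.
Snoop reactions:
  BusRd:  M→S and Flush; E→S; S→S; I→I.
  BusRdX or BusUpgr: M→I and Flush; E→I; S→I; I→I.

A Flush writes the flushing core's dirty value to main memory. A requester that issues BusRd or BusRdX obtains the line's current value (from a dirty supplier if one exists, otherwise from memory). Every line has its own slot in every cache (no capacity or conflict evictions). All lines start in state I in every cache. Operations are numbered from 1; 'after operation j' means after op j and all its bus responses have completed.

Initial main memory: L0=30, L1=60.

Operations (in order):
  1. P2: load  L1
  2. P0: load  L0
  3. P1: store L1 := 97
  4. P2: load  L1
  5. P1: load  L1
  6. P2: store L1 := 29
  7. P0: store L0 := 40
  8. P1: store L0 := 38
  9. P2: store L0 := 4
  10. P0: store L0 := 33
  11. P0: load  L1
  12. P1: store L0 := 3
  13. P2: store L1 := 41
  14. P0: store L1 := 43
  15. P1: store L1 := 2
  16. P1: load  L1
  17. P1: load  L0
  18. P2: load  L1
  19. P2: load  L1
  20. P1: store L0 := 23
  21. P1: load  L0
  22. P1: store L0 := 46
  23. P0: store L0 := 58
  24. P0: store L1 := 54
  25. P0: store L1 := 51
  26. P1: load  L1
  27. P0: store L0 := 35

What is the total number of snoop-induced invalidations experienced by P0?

invalidations = 4

[1] P2: load  L1 | P0:I, P1:I, P2:E(60) | bus: BusRd
[2] P0: load  L0 | P0:E(30), P1:I, P2:I | bus: BusRd
[3] P1: store L1 := 97 | P0:I, P1:M(97), P2:I | bus: BusRdX
[4] P2: load  L1 | P0:I, P1:S(97), P2:S(97) | bus: BusRd,Flush
[5] P1: load  L1 | P0:I, P1:S(97), P2:S(97) | bus: none
[6] P2: store L1 := 29 | P0:I, P1:I, P2:M(29) | bus: BusUpgr
[7] P0: store L0 := 40 | P0:M(40), P1:I, P2:I | bus: none
[8] P1: store L0 := 38 | P0:I, P1:M(38), P2:I | bus: BusRdX,Flush
[9] P2: store L0 := 4 | P0:I, P1:I, P2:M(4) | bus: BusRdX,Flush
[10] P0: store L0 := 33 | P0:M(33), P1:I, P2:I | bus: BusRdX,Flush
[11] P0: load  L1 | P0:S(29), P1:I, P2:S(29) | bus: BusRd,Flush
[12] P1: store L0 := 3 | P0:I, P1:M(3), P2:I | bus: BusRdX,Flush
[13] P2: store L1 := 41 | P0:I, P1:I, P2:M(41) | bus: BusUpgr
[14] P0: store L1 := 43 | P0:M(43), P1:I, P2:I | bus: BusRdX,Flush
[15] P1: store L1 := 2 | P0:I, P1:M(2), P2:I | bus: BusRdX,Flush
[16] P1: load  L1 | P0:I, P1:M(2), P2:I | bus: none
[17] P1: load  L0 | P0:I, P1:M(3), P2:I | bus: none
[18] P2: load  L1 | P0:I, P1:S(2), P2:S(2) | bus: BusRd,Flush
[19] P2: load  L1 | P0:I, P1:S(2), P2:S(2) | bus: none
[20] P1: store L0 := 23 | P0:I, P1:M(23), P2:I | bus: none
[21] P1: load  L0 | P0:I, P1:M(23), P2:I | bus: none
[22] P1: store L0 := 46 | P0:I, P1:M(46), P2:I | bus: none
[23] P0: store L0 := 58 | P0:M(58), P1:I, P2:I | bus: BusRdX,Flush
[24] P0: store L1 := 54 | P0:M(54), P1:I, P2:I | bus: BusRdX
[25] P0: store L1 := 51 | P0:M(51), P1:I, P2:I | bus: none
[26] P1: load  L1 | P0:S(51), P1:S(51), P2:I | bus: BusRd,Flush
[27] P0: store L0 := 35 | P0:M(35), P1:I, P2:I | bus: none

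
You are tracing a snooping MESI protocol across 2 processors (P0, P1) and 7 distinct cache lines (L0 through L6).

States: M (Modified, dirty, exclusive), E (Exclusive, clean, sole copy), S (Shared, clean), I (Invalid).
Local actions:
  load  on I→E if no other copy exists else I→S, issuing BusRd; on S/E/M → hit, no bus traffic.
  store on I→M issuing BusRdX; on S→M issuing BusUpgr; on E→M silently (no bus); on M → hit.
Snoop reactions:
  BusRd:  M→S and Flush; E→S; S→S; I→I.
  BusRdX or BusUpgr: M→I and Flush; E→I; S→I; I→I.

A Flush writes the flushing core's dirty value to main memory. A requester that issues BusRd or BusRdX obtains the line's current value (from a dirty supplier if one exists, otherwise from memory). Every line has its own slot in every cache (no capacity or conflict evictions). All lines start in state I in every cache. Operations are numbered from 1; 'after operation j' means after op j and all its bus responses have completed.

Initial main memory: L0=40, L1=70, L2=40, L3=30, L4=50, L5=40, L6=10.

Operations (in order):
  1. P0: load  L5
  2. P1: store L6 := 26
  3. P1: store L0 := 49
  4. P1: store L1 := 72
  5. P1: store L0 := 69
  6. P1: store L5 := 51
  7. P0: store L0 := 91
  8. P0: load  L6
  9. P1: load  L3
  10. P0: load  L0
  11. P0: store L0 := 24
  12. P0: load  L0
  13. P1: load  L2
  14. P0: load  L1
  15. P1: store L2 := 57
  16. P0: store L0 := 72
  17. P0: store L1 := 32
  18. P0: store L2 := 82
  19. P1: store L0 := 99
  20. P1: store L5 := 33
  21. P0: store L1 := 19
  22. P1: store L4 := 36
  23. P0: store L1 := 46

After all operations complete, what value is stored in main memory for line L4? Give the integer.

memory[L4] = 50

[1] P0: load  L5 | P0:E(40), P1:I | bus: BusRd
[2] P1: store L6 := 26 | P0:I, P1:M(26) | bus: BusRdX
[3] P1: store L0 := 49 | P0:I, P1:M(49) | bus: BusRdX
[4] P1: store L1 := 72 | P0:I, P1:M(72) | bus: BusRdX
[5] P1: store L0 := 69 | P0:I, P1:M(69) | bus: none
[6] P1: store L5 := 51 | P0:I, P1:M(51) | bus: BusRdX
[7] P0: store L0 := 91 | P0:M(91), P1:I | bus: BusRdX,Flush
[8] P0: load  L6 | P0:S(26), P1:S(26) | bus: BusRd,Flush
[9] P1: load  L3 | P0:I, P1:E(30) | bus: BusRd
[10] P0: load  L0 | P0:M(91), P1:I | bus: none
[11] P0: store L0 := 24 | P0:M(24), P1:I | bus: none
[12] P0: load  L0 | P0:M(24), P1:I | bus: none
[13] P1: load  L2 | P0:I, P1:E(40) | bus: BusRd
[14] P0: load  L1 | P0:S(72), P1:S(72) | bus: BusRd,Flush
[15] P1: store L2 := 57 | P0:I, P1:M(57) | bus: none
[16] P0: store L0 := 72 | P0:M(72), P1:I | bus: none
[17] P0: store L1 := 32 | P0:M(32), P1:I | bus: BusUpgr
[18] P0: store L2 := 82 | P0:M(82), P1:I | bus: BusRdX,Flush
[19] P1: store L0 := 99 | P0:I, P1:M(99) | bus: BusRdX,Flush
[20] P1: store L5 := 33 | P0:I, P1:M(33) | bus: none
[21] P0: store L1 := 19 | P0:M(19), P1:I | bus: none
[22] P1: store L4 := 36 | P0:I, P1:M(36) | bus: BusRdX
[23] P0: store L1 := 46 | P0:M(46), P1:I | bus: none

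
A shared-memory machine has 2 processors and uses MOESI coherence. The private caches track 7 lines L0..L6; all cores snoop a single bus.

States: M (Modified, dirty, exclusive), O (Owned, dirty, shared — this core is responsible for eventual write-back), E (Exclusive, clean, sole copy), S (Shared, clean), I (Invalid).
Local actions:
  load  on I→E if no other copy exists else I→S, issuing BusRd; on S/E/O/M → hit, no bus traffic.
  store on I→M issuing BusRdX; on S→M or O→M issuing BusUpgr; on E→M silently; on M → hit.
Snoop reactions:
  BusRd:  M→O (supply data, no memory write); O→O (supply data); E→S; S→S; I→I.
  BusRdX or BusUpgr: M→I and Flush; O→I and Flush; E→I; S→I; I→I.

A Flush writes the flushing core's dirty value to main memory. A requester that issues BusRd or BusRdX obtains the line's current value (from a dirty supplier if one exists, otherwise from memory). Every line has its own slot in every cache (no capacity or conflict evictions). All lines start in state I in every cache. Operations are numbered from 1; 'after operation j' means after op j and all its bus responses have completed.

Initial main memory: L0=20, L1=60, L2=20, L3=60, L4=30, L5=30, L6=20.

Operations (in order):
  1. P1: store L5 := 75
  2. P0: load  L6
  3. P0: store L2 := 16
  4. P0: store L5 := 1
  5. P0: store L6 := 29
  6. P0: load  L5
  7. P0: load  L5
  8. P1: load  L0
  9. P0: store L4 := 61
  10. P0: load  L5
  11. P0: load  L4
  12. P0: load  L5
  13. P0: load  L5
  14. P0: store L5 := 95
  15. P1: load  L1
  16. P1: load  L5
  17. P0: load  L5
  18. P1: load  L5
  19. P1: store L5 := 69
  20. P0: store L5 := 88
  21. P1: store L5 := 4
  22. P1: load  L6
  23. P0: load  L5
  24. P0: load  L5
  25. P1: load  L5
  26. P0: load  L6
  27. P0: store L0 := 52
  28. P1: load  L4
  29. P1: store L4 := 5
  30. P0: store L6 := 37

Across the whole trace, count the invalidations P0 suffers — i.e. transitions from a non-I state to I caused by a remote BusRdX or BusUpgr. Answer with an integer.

[1] P1: store L5 := 75 | P0:I, P1:M(75) | bus: BusRdX
[2] P0: load  L6 | P0:E(20), P1:I | bus: BusRd
[3] P0: store L2 := 16 | P0:M(16), P1:I | bus: BusRdX
[4] P0: store L5 := 1 | P0:M(1), P1:I | bus: BusRdX,Flush
[5] P0: store L6 := 29 | P0:M(29), P1:I | bus: none
[6] P0: load  L5 | P0:M(1), P1:I | bus: none
[7] P0: load  L5 | P0:M(1), P1:I | bus: none
[8] P1: load  L0 | P0:I, P1:E(20) | bus: BusRd
[9] P0: store L4 := 61 | P0:M(61), P1:I | bus: BusRdX
[10] P0: load  L5 | P0:M(1), P1:I | bus: none
[11] P0: load  L4 | P0:M(61), P1:I | bus: none
[12] P0: load  L5 | P0:M(1), P1:I | bus: none
[13] P0: load  L5 | P0:M(1), P1:I | bus: none
[14] P0: store L5 := 95 | P0:M(95), P1:I | bus: none
[15] P1: load  L1 | P0:I, P1:E(60) | bus: BusRd
[16] P1: load  L5 | P0:O(95), P1:S(95) | bus: BusRd
[17] P0: load  L5 | P0:O(95), P1:S(95) | bus: none
[18] P1: load  L5 | P0:O(95), P1:S(95) | bus: none
[19] P1: store L5 := 69 | P0:I, P1:M(69) | bus: BusUpgr,Flush
[20] P0: store L5 := 88 | P0:M(88), P1:I | bus: BusRdX,Flush
[21] P1: store L5 := 4 | P0:I, P1:M(4) | bus: BusRdX,Flush
[22] P1: load  L6 | P0:O(29), P1:S(29) | bus: BusRd
[23] P0: load  L5 | P0:S(4), P1:O(4) | bus: BusRd
[24] P0: load  L5 | P0:S(4), P1:O(4) | bus: none
[25] P1: load  L5 | P0:S(4), P1:O(4) | bus: none
[26] P0: load  L6 | P0:O(29), P1:S(29) | bus: none
[27] P0: store L0 := 52 | P0:M(52), P1:I | bus: BusRdX
[28] P1: load  L4 | P0:O(61), P1:S(61) | bus: BusRd
[29] P1: store L4 := 5 | P0:I, P1:M(5) | bus: BusUpgr,Flush
[30] P0: store L6 := 37 | P0:M(37), P1:I | bus: BusUpgr

invalidations = 3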